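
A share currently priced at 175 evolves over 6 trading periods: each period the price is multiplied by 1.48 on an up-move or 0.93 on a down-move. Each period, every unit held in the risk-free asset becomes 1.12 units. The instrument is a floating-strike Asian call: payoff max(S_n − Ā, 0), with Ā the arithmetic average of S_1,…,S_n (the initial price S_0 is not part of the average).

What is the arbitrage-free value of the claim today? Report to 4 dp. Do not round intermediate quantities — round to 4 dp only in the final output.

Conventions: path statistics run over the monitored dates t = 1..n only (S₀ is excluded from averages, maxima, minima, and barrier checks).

No-arbitrage gives p* = (R−d)/(u−d) = 0.3455: enumerate every path, weight its payoff by its p*-probability, and discount by R^6.
Enumerate all 2^6 = 64 price paths (U = up ×1.48, D = down ×0.93); each path with k up-moves has probability p*^k·(1−p*)^(6−k).
DDDDDD: Ā=136.7913, payoff=0.0000, prob=0.078639
UDDDDD: Ā=217.6894, payoff=0.0000, prob=0.041504
DUDDDD: Ā=201.6477, payoff=0.0000, prob=0.041504
UUDDDD: Ā=320.9017, payoff=0.0000, prob=0.021905
DDUDDD: Ā=186.7290, payoff=0.0000, prob=0.041504
UDUDDD: Ā=297.1601, payoff=0.0000, prob=0.021905
DUUDDD: Ā=281.1184, payoff=5.6249, prob=0.021905
UUUDDD: Ā=447.3712, payoff=8.9514, prob=0.011561
DDDUDD: Ā=172.8545, payoff=7.3288, prob=0.041504
UDDUDD: Ā=275.0803, payoff=11.6630, prob=0.021905
DUDUDD: Ā=259.0387, payoff=27.7046, prob=0.021905
UUDUDD: Ā=412.2336, payoff=44.0891, prob=0.011561
DDUUDD: Ā=244.1199, payoff=42.6234, prob=0.021905
UDUUDD: Ā=388.4919, payoff=67.8308, prob=0.011561
DUUUDD: Ā=372.4502, payoff=83.8724, prob=0.011561
UUUUDD: Ā=592.7165, payoff=133.4744, prob=0.006102
DDDDUD: Ā=159.9513, payoff=20.2320, prob=0.041504
UDDDUD: Ā=254.5462, payoff=32.1971, prob=0.021905
DUDDUD: Ā=238.5045, payoff=48.2388, prob=0.021905
UUDDUD: Ā=379.5555, payoff=76.7671, prob=0.011561
DDUDUD: Ā=223.5857, payoff=63.1575, prob=0.021905
UDUDUD: Ā=355.8139, payoff=100.5088, prob=0.011561
DUUDUD: Ā=339.7722, payoff=116.5505, prob=0.011561
UUUDUD: Ā=540.7128, payoff=185.4781, prob=0.006102
DDDUUD: Ā=209.7113, payoff=77.0320, prob=0.021905
UDDUUD: Ā=333.7341, payoff=122.5885, prob=0.011561
DUDUUD: Ā=317.6925, payoff=138.6302, prob=0.011561
UUDUUD: Ā=505.5751, payoff=220.6158, prob=0.006102
DDUUUD: Ā=302.7737, payoff=153.5490, prob=0.011561
UDUUUD: Ā=481.8334, payoff=244.3575, prob=0.006102
DUUUUD: Ā=465.7918, payoff=260.3991, prob=0.006102
UUUUUD: Ā=741.2600, payoff=414.3986, prob=0.003220
DDDDDU: Ā=147.9513, payoff=32.2320, prob=0.041504
UDDDDU: Ā=235.4494, payoff=51.2939, prob=0.021905
DUDDDU: Ā=219.4077, payoff=67.3356, prob=0.021905
UUDDDU: Ā=349.1650, payoff=107.1577, prob=0.011561
DDUDDU: Ā=204.4890, payoff=82.2543, prob=0.021905
UDUDDU: Ā=325.4233, payoff=130.8994, prob=0.011561
DUUDDU: Ā=309.3816, payoff=146.9410, prob=0.011561
UUUDDU: Ā=492.3493, payoff=233.8416, prob=0.006102
DDDUDU: Ā=190.6145, payoff=96.1288, prob=0.021905
UDDUDU: Ā=303.3436, payoff=152.9791, prob=0.011561
DUDUDU: Ā=287.3019, payoff=169.0208, prob=0.011561
UUDUDU: Ā=457.2116, payoff=268.9793, prob=0.006102
DDUUDU: Ā=272.3831, payoff=183.9395, prob=0.011561
UDUUDU: Ā=433.4699, payoff=292.7210, prob=0.006102
DUUUDU: Ā=417.4283, payoff=308.7626, prob=0.006102
UUUUDU: Ā=664.2945, payoff=491.3642, prob=0.003220
DDDDUU: Ā=177.7113, payoff=109.0320, prob=0.021905
UDDDUU: Ā=282.8094, payoff=173.5133, prob=0.011561
DUDDUU: Ā=266.7677, payoff=189.5549, prob=0.011561
UUDDUU: Ā=424.5336, payoff=301.6573, prob=0.006102
DDUDUU: Ā=251.8490, payoff=204.4737, prob=0.011561
UDUDUU: Ā=400.7919, payoff=325.3990, prob=0.006102
DUUDUU: Ā=384.7503, payoff=341.4407, prob=0.006102
UUUDUU: Ā=612.2907, payoff=543.3679, prob=0.003220
DDDUUU: Ā=237.9745, payoff=218.3481, prob=0.011561
UDDUUU: Ā=378.7122, payoff=347.4787, prob=0.006102
DUDUUU: Ā=362.6705, payoff=363.5204, prob=0.006102
UUDUUU: Ā=577.1531, payoff=578.5056, prob=0.003220
DDUUUU: Ā=347.7518, payoff=378.4392, prob=0.006102
UDUUUU: Ā=553.4114, payoff=602.2473, prob=0.003220
DUUUUU: Ā=537.3697, payoff=618.2889, prob=0.003220
UUUUUU: Ā=855.1690, payoff=983.9437, prob=0.001700
Price = Σ prob·payoff / R^6 = 85.871765 / 1.973823 = 43.5053

price = 43.5053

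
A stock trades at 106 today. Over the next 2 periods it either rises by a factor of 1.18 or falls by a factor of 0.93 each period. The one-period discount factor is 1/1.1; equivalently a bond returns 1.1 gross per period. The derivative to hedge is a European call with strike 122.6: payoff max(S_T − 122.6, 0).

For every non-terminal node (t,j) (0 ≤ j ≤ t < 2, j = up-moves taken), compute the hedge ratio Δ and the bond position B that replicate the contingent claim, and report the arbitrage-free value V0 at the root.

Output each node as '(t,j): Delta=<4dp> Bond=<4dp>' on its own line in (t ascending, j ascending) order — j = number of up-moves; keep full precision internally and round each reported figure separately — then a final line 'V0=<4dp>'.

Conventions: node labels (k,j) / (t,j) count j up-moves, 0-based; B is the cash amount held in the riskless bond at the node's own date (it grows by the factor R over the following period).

Since d<R<u, set p* = (R−d)/(u−d) = 0.6800; price each node as the discounted p*-expectation of its children.
At maturity the claim pays: V(2,0)=0.0000, V(2,1)=0.0000, V(2,2)=24.9944
Node (1,0) S=98.5800: V=(p*·0.0000+(1−p*)·0.0000)/1.1=0.0000; Δ=(0.0000−0.0000)/(116.3244−91.6794)=0.0000; B=V−Δ·S=0.0000
Node (1,1) S=125.0800: V=(p*·24.9944+(1−p*)·0.0000)/1.1=15.4511; Δ=(24.9944−0.0000)/(147.5944−116.3244)=0.7993; B=V−Δ·S=-84.5265
Node (0,0) S=106.0000: V=(p*·15.4511+(1−p*)·0.0000)/1.1=9.5516; Δ=(15.4511−0.0000)/(125.0800−98.5800)=0.5831; B=V−Δ·S=-52.2528
Check: Δ(0,0)·S0 + B(0,0) = 9.5516 = V0.

(0,0): Delta=0.5831 Bond=-52.2528
(1,0): Delta=0.0000 Bond=0.0000
(1,1): Delta=0.7993 Bond=-84.5265
V0=9.5516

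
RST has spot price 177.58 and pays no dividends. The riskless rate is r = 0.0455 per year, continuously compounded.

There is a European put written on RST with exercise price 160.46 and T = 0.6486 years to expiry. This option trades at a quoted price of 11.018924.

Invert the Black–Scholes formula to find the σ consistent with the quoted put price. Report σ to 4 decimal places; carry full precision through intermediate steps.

sigma = 0.3765

At σ = 0.3765 the Black–Scholes value reproduces the quote:
σ√T = 0.3765·√0.6486 = 0.303217
d₁ = (ln(S/K) + (r+σ²/2)T) / (σ√T) = (ln(177.58/160.46) + (0.0455+0.3765²/2)·0.6486) / 0.303217 = (0.101377 + 0.075482) / 0.303217 = 0.583272
d₂ = d₁ − σ√T = 0.583272 − 0.303217 = 0.280055
e^{−rT} = 0.970920
N(−d₁) = 0.279855,  N(−d₂) = 0.389717
V = K·e^{−rT}·N(−d₂) − S·N(−d₁) = 60.715568 − 49.696644 = 11.018924 (matching the quote); vega is positive throughout, so no other σ reproduces this price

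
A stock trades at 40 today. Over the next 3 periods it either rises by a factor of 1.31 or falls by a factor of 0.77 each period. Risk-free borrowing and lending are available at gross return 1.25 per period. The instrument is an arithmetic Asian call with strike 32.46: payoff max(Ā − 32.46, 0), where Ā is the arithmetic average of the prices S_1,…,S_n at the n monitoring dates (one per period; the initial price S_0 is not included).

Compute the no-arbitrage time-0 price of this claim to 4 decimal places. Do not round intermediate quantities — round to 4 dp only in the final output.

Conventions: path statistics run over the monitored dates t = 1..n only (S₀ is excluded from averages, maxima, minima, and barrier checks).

Set p* = 0.8889 (from d < R < u); the path-dependent value is the discounted p*-expectation over all price paths.
Enumerate all 2^3 = 8 price paths (U = up ×1.31, D = down ×0.77); each path with k up-moves has probability p*^k·(1−p*)^(3−k).
DDD: Ā=24.2591, payoff=0.0000, prob=0.001372
UDD: Ā=41.2720, payoff=8.8120, prob=0.010974
DUD: Ā=34.0720, payoff=1.6120, prob=0.010974
UUD: Ā=57.9666, payoff=25.5066, prob=0.087791
DDU: Ā=28.5280, payoff=0.0000, prob=0.010974
UDU: Ā=48.5346, payoff=16.0746, prob=0.087791
DUU: Ā=41.3346, payoff=8.8746, prob=0.087791
UUU: Ā=70.3225, payoff=37.8625, prob=0.702332
Price = Σ prob·payoff / R^3 = 31.136066 / 1.953125 = 15.9417

price = 15.9417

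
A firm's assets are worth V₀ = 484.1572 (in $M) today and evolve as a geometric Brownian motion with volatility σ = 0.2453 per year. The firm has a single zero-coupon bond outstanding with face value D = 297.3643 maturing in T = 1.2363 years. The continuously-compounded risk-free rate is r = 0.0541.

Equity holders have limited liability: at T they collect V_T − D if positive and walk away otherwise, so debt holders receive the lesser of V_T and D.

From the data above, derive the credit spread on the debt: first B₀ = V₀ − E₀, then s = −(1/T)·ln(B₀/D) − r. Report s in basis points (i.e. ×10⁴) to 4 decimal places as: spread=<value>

spread=22.5141

Work the structural quantities from V₀ = 484.1572 against face 297.3643:
d₁ = [ln(V₀/D) + (r + σ²/2)T] / (σ√T)
   = [ln(484.1572/297.3643) + (0.0541 + 0.5·0.2453²)·1.2363] / (0.2453·√1.2363)
   = [0.487452 + 0.104079] / 0.272747 = 2.168792
d₂ = d₁ − σ√T = 2.168792 − 0.272747 = 1.896045
N(d₁) = 0.984951,  N(d₂) = 0.971023,  e^(−rT) = 0.935304
E₀ = V₀·N(d₁) − D·e^(−rT)·N(d₂)
   = 484.1572·0.984951 − 297.3643·0.935304·0.971023 = 206.804292
B₀ = V₀ − E₀ = 484.1572 − 206.804292 = 277.352908
spread = −(1/T)·ln(B₀/D) − r = −(1/1.2363)·ln(277.352908/297.3643) − 0.0541 = 0.00225141
in basis points: 0.00225141 × 10⁴ = 22.5141 bp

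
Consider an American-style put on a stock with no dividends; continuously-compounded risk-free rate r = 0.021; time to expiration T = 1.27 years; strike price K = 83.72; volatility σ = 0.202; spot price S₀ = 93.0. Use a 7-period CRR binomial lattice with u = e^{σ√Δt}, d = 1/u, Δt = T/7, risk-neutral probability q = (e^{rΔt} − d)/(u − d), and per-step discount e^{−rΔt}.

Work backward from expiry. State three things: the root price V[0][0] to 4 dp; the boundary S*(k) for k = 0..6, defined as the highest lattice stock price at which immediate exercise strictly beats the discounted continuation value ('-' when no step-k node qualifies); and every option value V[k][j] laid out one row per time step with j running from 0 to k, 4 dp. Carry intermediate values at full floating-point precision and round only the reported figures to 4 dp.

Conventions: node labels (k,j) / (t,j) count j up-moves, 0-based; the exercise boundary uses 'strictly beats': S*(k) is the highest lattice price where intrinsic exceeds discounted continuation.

price = 3.4408
boundary = - - - - 65.9196 71.8426 65.9196
tree:
3.4408
5.4641 1.4490
8.4275 2.5502 0.3618
12.5326 4.3974 0.7273 0.0000
17.8004 7.3742 1.4620 0.0000 0.0000
23.2350 11.8774 2.9391 0.0000 0.0000 0.0000
28.2216 17.8004 5.9083 0.0000 0.0000 0.0000 0.0000
32.7970 23.2350 11.8774 0.0000 0.0000 0.0000 0.0000 0.0000

Δt=0.18143, u=1.08985, d=0.91756, q=0.50066, disc=e^(-rΔt)=0.99620
k=7 terminal: V=max(K-S,0) → 32.7970 23.2350 11.8774 0.0000 0.0000 0.0000 0.0000 0.0000
k=6: j=0 S=55.4984 intr=28.2216 cont=27.9032 V=28.2216[EX]; j=1 S=65.9196 intr=17.8004 cont=17.4820 V=17.8004[EX]; j=2 S=78.2977 intr=5.4223 cont=5.9083 V=5.9083[hold]; j=3 S=93.0000 intr=0.0000 cont=0.0000 V=0.0000[hold]; j=4 S=110.4630 intr=0.0000 cont=0.0000 V=0.0000[hold]; j=5 S=131.2052 intr=0.0000 cont=0.0000 V=0.0000[hold]; j=6 S=155.8422 intr=0.0000 cont=0.0000 V=0.0000[hold]  S*(6)=65.9196
k=5: j=0 S=60.4850 intr=23.2350 cont=22.9166 V=23.2350[EX]; j=1 S=71.8426 intr=11.8774 cont=11.8015 V=11.8774[EX]; j=2 S=85.3328 intr=0.0000 cont=2.9391 V=2.9391[hold]; j=3 S=101.3561 intr=0.0000 cont=0.0000 V=0.0000[hold]; j=4 S=120.3882 intr=0.0000 cont=0.0000 V=0.0000[hold]; j=5 S=142.9941 intr=0.0000 cont=0.0000 V=0.0000[hold]  S*(5)=71.8426
k=4: j=0 S=65.9196 intr=17.8004 cont=17.4820 V=17.8004[EX]; j=1 S=78.2977 intr=5.4223 cont=7.3742 V=7.3742[hold]; j=2 S=93.0000 intr=0.0000 cont=1.4620 V=1.4620[hold]; j=3 S=110.4630 intr=0.0000 cont=0.0000 V=0.0000[hold]; j=4 S=131.2052 intr=0.0000 cont=0.0000 V=0.0000[hold]  S*(4)=65.9196
k=3: j=0 S=71.8426 intr=11.8774 cont=12.5326 V=12.5326[hold]; j=1 S=85.3328 intr=0.0000 cont=4.3974 V=4.3974[hold]; j=2 S=101.3561 intr=0.0000 cont=0.7273 V=0.7273[hold]; j=3 S=120.3882 intr=0.0000 cont=0.0000 V=0.0000[hold]  S*(3)=-
k=2: j=0 S=78.2977 intr=5.4223 cont=8.4275 V=8.4275[hold]; j=1 S=93.0000 intr=0.0000 cont=2.5502 V=2.5502[hold]; j=2 S=110.4630 intr=0.0000 cont=0.3618 V=0.3618[hold]  S*(2)=-
k=1: j=0 S=85.3328 intr=0.0000 cont=5.4641 V=5.4641[hold]; j=1 S=101.3561 intr=0.0000 cont=1.4490 V=1.4490[hold]  S*(1)=-
k=0: j=0 S=93.0000 intr=0.0000 cont=3.4408 V=3.4408[hold]  S*(0)=-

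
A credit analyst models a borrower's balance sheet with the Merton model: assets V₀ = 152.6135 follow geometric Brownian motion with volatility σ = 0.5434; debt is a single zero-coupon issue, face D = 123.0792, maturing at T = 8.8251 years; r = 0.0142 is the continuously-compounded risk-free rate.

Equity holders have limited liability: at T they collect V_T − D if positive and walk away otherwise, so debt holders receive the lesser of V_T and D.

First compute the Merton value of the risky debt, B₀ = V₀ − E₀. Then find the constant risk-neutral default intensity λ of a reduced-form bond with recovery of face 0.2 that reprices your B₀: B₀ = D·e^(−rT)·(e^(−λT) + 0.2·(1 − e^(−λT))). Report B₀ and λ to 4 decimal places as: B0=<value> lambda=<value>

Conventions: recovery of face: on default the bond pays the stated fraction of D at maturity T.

B0=53.4680 lambda=0.1140

With assets at 152.6135 and a single debt payment of 123.0792 at 8.8251 years:
d₁ = [ln(V₀/D) + (r + σ²/2)T] / (σ√T)
   = [ln(152.6135/123.0792) + (0.0142 + 0.5·0.5434²)·8.8251] / (0.5434·√8.8251)
   = [0.215081 + 1.428270] / 1.614282 = 1.018007
d₂ = d₁ − σ√T = 1.018007 − 1.614282 = -0.596275
N(d₁) = 0.845663,  N(d₂) = 0.275496,  e^(−rT) = 0.882218
E₀ = V₀·N(d₁) − D·e^(−rT)·N(d₂)
   = 152.6135·0.845663 − 123.0792·0.882218·0.275496 = 99.145489
B₀ = V₀ − E₀ = 152.6135 − 99.145489 = 53.468011
e^(−λT) = (B₀·e^(rT)/D − 0.2)/(1 − 0.2) = (53.4680·1.133507/123.0792 − 0.2)/0.8 = 0.36552191
λ = −ln(0.36552191)/8.8251 = 0.114042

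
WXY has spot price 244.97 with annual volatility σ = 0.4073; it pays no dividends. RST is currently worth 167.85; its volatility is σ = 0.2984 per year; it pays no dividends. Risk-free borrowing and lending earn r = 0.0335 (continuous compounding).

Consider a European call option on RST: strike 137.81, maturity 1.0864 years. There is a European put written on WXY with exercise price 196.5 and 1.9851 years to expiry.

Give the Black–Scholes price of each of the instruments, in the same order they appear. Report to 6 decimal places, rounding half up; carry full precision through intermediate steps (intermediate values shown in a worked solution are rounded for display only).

[RST call K=137.81]
σ√T = 0.2984·√1.0864 = 0.311024
d₁ = (ln(S/K) + (r+σ²/2)T) / (σ√T) = (ln(167.85/137.81) + (0.0335+0.2984²/2)·1.0864) / 0.311024 = (0.197195 + 0.084762) / 0.311024 = 0.906545
d₂ = d₁ − σ√T = 0.906545 − 0.311024 = 0.595521
e^{−rT} = 0.964260
N(d₁) = 0.817676,  N(d₂) = 0.724252
price = S·N(d₁) − K·e^{−rT}·N(d₂) = 137.246962 − 96.242035 = 41.004927
[WXY put K=196.5]
σ√T = 0.4073·√1.9851 = 0.573860
d₁ = (ln(S/K) + (r+σ²/2)T) / (σ√T) = (ln(244.97/196.5) + (0.0335+0.4073²/2)·1.9851) / 0.573860 = (0.220473 + 0.231158) / 0.573860 = 0.787007
d₂ = d₁ − σ√T = 0.787007 − 0.573860 = 0.213148
e^{−rT} = 0.935662
N(−d₁) = 0.215639,  N(−d₂) = 0.415606
price = K·e^{−rT}·N(−d₂) − S·N(−d₁) = 76.412309 − 52.825047 = 23.587262

price(RST call K=137.81) = 41.004927
price(WXY put K=196.5) = 23.587262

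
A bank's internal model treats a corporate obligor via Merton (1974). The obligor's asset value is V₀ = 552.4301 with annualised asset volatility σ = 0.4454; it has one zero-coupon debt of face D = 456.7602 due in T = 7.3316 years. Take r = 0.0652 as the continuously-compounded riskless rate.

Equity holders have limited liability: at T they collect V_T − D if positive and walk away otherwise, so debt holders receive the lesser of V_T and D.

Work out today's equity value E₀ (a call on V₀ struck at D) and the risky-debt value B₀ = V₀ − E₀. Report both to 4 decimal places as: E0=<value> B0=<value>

E0=348.0664 B0=204.3637

With assets at 552.4301 and a single debt payment of 456.7602 at 7.3316 years:
d₁ = [ln(V₀/D) + (r + σ²/2)T] / (σ√T)
   = [ln(552.4301/456.7602) + (0.0652 + 0.5·0.4454²)·7.3316] / (0.4454·√7.3316)
   = [0.190168 + 1.205246] / 1.206006 = 1.157054
d₂ = d₁ − σ√T = 1.157054 − 1.206006 = -0.048952
N(d₁) = 0.876375,  N(d₂) = 0.480479,  e^(−rT) = 0.620010
E₀ = V₀·N(d₁) − D·e^(−rT)·N(d₂)
   = 552.4301·0.876375 − 456.7602·0.620010·0.480479 = 348.066359
B₀ = V₀ − E₀ = 552.4301 − 348.066359 = 204.363741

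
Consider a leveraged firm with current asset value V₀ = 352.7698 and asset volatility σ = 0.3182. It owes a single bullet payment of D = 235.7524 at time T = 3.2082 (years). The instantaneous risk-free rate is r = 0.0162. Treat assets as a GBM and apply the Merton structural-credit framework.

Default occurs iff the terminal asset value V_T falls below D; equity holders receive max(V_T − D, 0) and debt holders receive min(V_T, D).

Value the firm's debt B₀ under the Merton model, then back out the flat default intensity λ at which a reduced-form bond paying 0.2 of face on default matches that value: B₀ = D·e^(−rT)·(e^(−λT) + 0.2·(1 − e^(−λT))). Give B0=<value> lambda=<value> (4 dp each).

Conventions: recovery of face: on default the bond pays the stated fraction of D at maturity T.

B0=204.9612 lambda=0.0347

Work the structural quantities from V₀ = 352.7698 against face 235.7524:
d₁ = [ln(V₀/D) + (r + σ²/2)T] / (σ√T)
   = [ln(352.7698/235.7524) + (0.0162 + 0.5·0.3182²)·3.2082] / (0.3182·√3.2082)
   = [0.403034 + 0.214390] / 0.569942 = 1.083309
d₂ = d₁ − σ√T = 1.083309 − 0.569942 = 0.513367
N(d₁) = 0.860664,  N(d₂) = 0.696153,  e^(−rT) = 0.949355
E₀ = V₀·N(d₁) − D·e^(−rT)·N(d₂)
   = 352.7698·0.860664 − 235.7524·0.949355·0.696153 = 147.808647
B₀ = V₀ − E₀ = 352.7698 − 147.808647 = 204.961153
e^(−λT) = (B₀·e^(rT)/D − 0.2)/(1 − 0.2) = (204.9612·1.053347/235.7524 − 0.2)/0.8 = 0.89471418
λ = −ln(0.89471418)/3.2082 = 0.034677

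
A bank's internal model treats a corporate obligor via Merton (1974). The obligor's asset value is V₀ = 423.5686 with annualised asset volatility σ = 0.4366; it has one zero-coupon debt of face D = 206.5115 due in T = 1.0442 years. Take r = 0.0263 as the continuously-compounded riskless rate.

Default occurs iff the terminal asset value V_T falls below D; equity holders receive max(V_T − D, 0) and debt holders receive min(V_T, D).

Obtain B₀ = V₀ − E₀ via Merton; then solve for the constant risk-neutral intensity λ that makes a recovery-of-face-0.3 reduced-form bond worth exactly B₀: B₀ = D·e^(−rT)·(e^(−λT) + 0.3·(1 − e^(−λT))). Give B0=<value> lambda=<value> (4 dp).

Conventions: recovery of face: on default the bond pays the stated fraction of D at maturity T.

Work the structural quantities from V₀ = 423.5686 against face 206.5115:
d₁ = [ln(V₀/D) + (r + σ²/2)T] / (σ√T)
   = [ln(423.5686/206.5115) + (0.0263 + 0.5·0.4366²)·1.0442] / (0.4366·√1.0442)
   = [0.718359 + 0.126985] / 0.446145 = 1.894777
d₂ = d₁ − σ√T = 1.894777 − 0.446145 = 1.448632
N(d₁) = 0.970939,  N(d₂) = 0.926280,  e^(−rT) = 0.972911
E₀ = V₀·N(d₁) − D·e^(−rT)·N(d₂)
   = 423.5686·0.970939 − 206.5115·0.972911·0.926280 = 225.153583
B₀ = V₀ − E₀ = 423.5686 − 225.153583 = 198.415017
e^(−λT) = (B₀·e^(rT)/D − 0.3)/(1 − 0.3) = (198.4150·1.027843/206.5115 − 0.3)/0.7 = 0.98220766
λ = −ln(0.98220766)/1.0442 = 0.017193

B0=198.4150 lambda=0.0172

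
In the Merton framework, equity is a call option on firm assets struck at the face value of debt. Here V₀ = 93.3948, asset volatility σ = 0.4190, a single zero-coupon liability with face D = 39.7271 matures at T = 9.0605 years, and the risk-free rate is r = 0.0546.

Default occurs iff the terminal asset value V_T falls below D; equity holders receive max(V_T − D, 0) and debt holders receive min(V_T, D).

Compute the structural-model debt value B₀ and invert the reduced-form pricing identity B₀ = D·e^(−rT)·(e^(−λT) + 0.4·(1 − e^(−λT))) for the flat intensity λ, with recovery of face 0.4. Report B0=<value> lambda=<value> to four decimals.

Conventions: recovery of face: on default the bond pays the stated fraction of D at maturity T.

With assets at 93.3948 and a single debt payment of 39.7271 at 9.0605 years:
d₁ = [ln(V₀/D) + (r + σ²/2)T] / (σ√T)
   = [ln(93.3948/39.7271) + (0.0546 + 0.5·0.4190²)·9.0605] / (0.4190·√9.0605)
   = [0.854802 + 1.290039] / 1.261218 = 1.700611
d₂ = d₁ − σ√T = 1.700611 − 1.261218 = 0.439393
N(d₁) = 0.955492,  N(d₂) = 0.669812,  e^(−rT) = 0.609752
E₀ = V₀·N(d₁) − D·e^(−rT)·N(d₂)
   = 93.3948·0.955492 − 39.7271·0.609752·0.669812 = 73.012685
B₀ = V₀ − E₀ = 93.3948 − 73.012685 = 20.382115
e^(−λT) = (B₀·e^(rT)/D − 0.4)/(1 − 0.4) = (20.3821·1.640012/39.7271 − 0.4)/0.6 = 0.73568756
λ = −ln(0.73568756)/9.0605 = 0.033878

B0=20.3821 lambda=0.0339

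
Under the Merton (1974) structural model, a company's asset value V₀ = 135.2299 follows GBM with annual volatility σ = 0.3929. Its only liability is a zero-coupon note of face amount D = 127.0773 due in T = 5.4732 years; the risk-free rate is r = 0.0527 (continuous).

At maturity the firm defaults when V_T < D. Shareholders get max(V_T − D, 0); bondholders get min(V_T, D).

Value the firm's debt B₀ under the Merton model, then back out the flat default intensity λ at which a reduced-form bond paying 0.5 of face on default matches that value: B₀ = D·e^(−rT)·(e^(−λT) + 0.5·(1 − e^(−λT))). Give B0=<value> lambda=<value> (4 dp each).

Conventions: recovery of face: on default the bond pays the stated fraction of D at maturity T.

B0=71.7200 lambda=0.1244

Apply the equity-as-call identities (strike 127.0773, horizon 5.4732 years):
d₁ = [ln(V₀/D) + (r + σ²/2)T] / (σ√T)
   = [ln(135.2299/127.0773) + (0.0527 + 0.5·0.3929²)·5.4732] / (0.3929·√5.4732)
   = [0.062181 + 0.710888] / 0.919184 = 0.841037
d₂ = d₁ − σ√T = 0.841037 − 0.919184 = -0.078147
N(d₁) = 0.799836,  N(d₂) = 0.468855,  e^(−rT) = 0.749434
E₀ = V₀·N(d₁) − D·e^(−rT)·N(d₂)
   = 135.2299·0.799836 − 127.0773·0.749434·0.468855 = 63.509891
B₀ = V₀ − E₀ = 135.2299 − 63.509891 = 71.720009
e^(−λT) = (B₀·e^(rT)/D − 0.5)/(1 − 0.5) = (71.7200·1.334341/127.0773 − 0.5)/0.5 = 0.50615328
λ = −ln(0.50615328)/5.4732 = 0.124409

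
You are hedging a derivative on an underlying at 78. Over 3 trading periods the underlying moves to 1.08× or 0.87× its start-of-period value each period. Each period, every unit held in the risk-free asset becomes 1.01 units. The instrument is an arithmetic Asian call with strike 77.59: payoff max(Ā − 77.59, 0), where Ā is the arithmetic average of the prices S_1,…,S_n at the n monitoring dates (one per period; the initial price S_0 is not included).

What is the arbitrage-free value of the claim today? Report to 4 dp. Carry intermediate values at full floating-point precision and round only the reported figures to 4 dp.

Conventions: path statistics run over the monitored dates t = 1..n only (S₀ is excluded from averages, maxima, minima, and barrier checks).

price = 5.1250

With p* = (R−d)/(u−d) = 0.6667, sum probability × payoff across the paths and divide by R^3.
Enumerate all 2^3 = 8 price paths (U = up ×1.08, D = down ×0.87); each path with k up-moves has probability p*^k·(1−p*)^(3−k).
DDD: Ā=59.4205, payoff=0.0000, prob=0.037037
UDD: Ā=73.7634, payoff=0.0000, prob=0.074074
DUD: Ā=68.3034, payoff=0.0000, prob=0.074074
UUD: Ā=84.7904, payoff=7.2004, prob=0.148148
DDU: Ā=63.5532, payoff=0.0000, prob=0.074074
UDU: Ā=78.8936, payoff=1.3036, prob=0.148148
DUU: Ā=73.4336, payoff=0.0000, prob=0.148148
UUU: Ā=91.1589, payoff=13.5689, prob=0.296296
Price = Σ prob·payoff / R^3 = 5.280261 / 1.030301 = 5.1250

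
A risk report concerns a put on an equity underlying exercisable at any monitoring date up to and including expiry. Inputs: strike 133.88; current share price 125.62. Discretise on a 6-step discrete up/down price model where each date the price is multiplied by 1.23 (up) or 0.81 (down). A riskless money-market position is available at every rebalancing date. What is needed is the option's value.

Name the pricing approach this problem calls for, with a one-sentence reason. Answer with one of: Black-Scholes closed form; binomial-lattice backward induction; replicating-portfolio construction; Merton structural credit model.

Key observation: early exercise of the strike-133.88 put must be checked at each of the 6 dates (spot 125.62), which forces a node-by-node comparison of intrinsic and continuation value backward from expiry.

framework: binomial-lattice backward induction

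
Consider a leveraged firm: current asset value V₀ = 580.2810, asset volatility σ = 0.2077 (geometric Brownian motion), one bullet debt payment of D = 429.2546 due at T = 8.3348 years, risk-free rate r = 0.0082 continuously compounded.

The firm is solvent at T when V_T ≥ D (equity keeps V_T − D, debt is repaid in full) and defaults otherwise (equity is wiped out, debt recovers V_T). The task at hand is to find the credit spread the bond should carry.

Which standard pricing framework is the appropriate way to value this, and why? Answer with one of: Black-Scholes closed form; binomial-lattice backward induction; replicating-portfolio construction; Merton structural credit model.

Key observation: with the firm-asset dynamics (V₀ = 580.2810) and a single zero-coupon liability of face 429.2546 given, debt value, spread, and default probability all derive from the option view of the balance sheet.

framework: Merton structural credit model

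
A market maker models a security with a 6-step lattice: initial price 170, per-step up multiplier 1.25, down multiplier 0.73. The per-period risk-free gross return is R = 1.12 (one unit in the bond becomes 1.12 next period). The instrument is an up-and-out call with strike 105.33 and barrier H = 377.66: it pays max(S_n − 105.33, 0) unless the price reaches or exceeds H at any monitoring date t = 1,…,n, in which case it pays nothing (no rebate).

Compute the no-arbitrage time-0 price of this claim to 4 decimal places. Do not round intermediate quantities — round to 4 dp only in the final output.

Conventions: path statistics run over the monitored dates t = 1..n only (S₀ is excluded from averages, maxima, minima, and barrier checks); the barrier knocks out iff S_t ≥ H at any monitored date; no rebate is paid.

price = 17.8408

Set p* = 0.7500 (from d < R < u); the path-dependent value is the discounted p*-expectation over all price paths.
Enumerate all 2^6 = 64 price paths (U = up ×1.25, D = down ×0.73); each path with k up-moves has probability p*^k·(1−p*)^(6−k).
DDDDDD: M=124.1000, payoff=0.0000, prob=0.000244
UDDDDD: M=212.5000, payoff=0.0000, prob=0.000732
DUDDDD: M=155.1250, payoff=0.0000, prob=0.000732
UUDDDD: M=265.6250, payoff=0.0000, prob=0.002197
DDUDDD: M=124.1000, payoff=0.0000, prob=0.000732
UDUDDD: M=212.5000, payoff=0.0000, prob=0.002197
DUUDDD: M=193.9062, payoff=0.0000, prob=0.002197
UUUDDD: M=332.0312, payoff=23.8358, prob=0.006592
DDDUDD: M=124.1000, payoff=0.0000, prob=0.000732
UDDUDD: M=212.5000, payoff=0.0000, prob=0.002197
DUDUDD: M=155.1250, payoff=0.0000, prob=0.002197
UUDUDD: M=265.6250, payoff=23.8358, prob=0.006592
DDUUDD: M=141.5516, payoff=0.0000, prob=0.002197
UDUUDD: M=242.3828, payoff=23.8358, prob=0.006592
DUUUDD: M=242.3828, payoff=23.8358, prob=0.006592
UUUUDD: M=415.0391, payoff=0.0000, prob=0.019775
DDDDUD: M=124.1000, payoff=0.0000, prob=0.000732
UDDDUD: M=212.5000, payoff=0.0000, prob=0.002197
DUDDUD: M=155.1250, payoff=0.0000, prob=0.002197
UUDDUD: M=265.6250, payoff=23.8358, prob=0.006592
DDUDUD: M=124.1000, payoff=0.0000, prob=0.002197
UDUDUD: M=212.5000, payoff=23.8358, prob=0.006592
DUUDUD: M=193.9062, payoff=23.8358, prob=0.006592
UUUDUD: M=332.0312, payoff=115.8443, prob=0.019775
DDDUUD: M=124.1000, payoff=0.0000, prob=0.002197
UDDUUD: M=212.5000, payoff=23.8358, prob=0.006592
DUDUUD: M=176.9395, payoff=23.8358, prob=0.006592
UUDUUD: M=302.9785, payoff=115.8443, prob=0.019775
DDUUUD: M=176.9395, payoff=23.8358, prob=0.006592
UDUUUD: M=302.9785, payoff=115.8443, prob=0.019775
DUUUUD: M=302.9785, payoff=115.8443, prob=0.019775
UUUUUD: M=518.7988, payoff=0.0000, prob=0.059326
DDDDDU: M=124.1000, payoff=0.0000, prob=0.000732
UDDDDU: M=212.5000, payoff=0.0000, prob=0.002197
DUDDDU: M=155.1250, payoff=0.0000, prob=0.002197
UUDDDU: M=265.6250, payoff=23.8358, prob=0.006592
DDUDDU: M=124.1000, payoff=0.0000, prob=0.002197
UDUDDU: M=212.5000, payoff=23.8358, prob=0.006592
DUUDDU: M=193.9062, payoff=23.8358, prob=0.006592
UUUDDU: M=332.0312, payoff=115.8443, prob=0.019775
DDDUDU: M=124.1000, payoff=0.0000, prob=0.002197
UDDUDU: M=212.5000, payoff=23.8358, prob=0.006592
DUDUDU: M=155.1250, payoff=23.8358, prob=0.006592
UUDUDU: M=265.6250, payoff=115.8443, prob=0.019775
DDUUDU: M=141.5516, payoff=23.8358, prob=0.006592
UDUUDU: M=242.3828, payoff=115.8443, prob=0.019775
DUUUDU: M=242.3828, payoff=115.8443, prob=0.019775
UUUUDU: M=415.0391, payoff=0.0000, prob=0.059326
DDDDUU: M=124.1000, payoff=0.0000, prob=0.002197
UDDDUU: M=212.5000, payoff=23.8358, prob=0.006592
DUDDUU: M=155.1250, payoff=23.8358, prob=0.006592
UUDDUU: M=265.6250, payoff=115.8443, prob=0.019775
DDUDUU: M=129.1658, payoff=23.8358, prob=0.006592
UDUDUU: M=221.1743, payoff=115.8443, prob=0.019775
DUUDUU: M=221.1743, payoff=115.8443, prob=0.019775
UUUDUU: M=378.7231, payoff=0.0000, prob=0.059326
DDDUUU: M=129.1658, payoff=23.8358, prob=0.006592
UDDUUU: M=221.1743, payoff=115.8443, prob=0.019775
DUDUUU: M=221.1743, payoff=115.8443, prob=0.019775
UUDUUU: M=378.7231, payoff=0.0000, prob=0.059326
DDUUUU: M=221.1743, payoff=115.8443, prob=0.019775
UDUUUU: M=378.7231, payoff=0.0000, prob=0.059326
DUUUUU: M=378.7231, payoff=0.0000, prob=0.059326
UUUUUU: M=648.4985, payoff=0.0000, prob=0.177979
Price = Σ prob·payoff / R^6 = 35.214548 / 1.973823 = 17.8408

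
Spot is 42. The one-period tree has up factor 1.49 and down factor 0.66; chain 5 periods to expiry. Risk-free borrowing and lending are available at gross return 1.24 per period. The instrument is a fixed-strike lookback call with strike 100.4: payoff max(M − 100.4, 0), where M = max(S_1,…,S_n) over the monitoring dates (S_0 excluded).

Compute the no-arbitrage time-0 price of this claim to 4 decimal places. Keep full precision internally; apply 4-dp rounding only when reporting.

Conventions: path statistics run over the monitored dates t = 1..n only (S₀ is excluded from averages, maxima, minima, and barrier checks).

Risk-neutral up-probability p* = (R−d)/(u−d) = (1.24−0.66)/(1.49−0.66) = 0.6988; the claim prices as the p*-weighted sum of path payoffs discounted by R^5.
Enumerate all 2^5 = 32 price paths (U = up ×1.49, D = down ×0.66); each path with k up-moves has probability p*^k·(1−p*)^(5−k).
DDDDD: M=27.7200, payoff=0.0000, prob=0.002479
UDDDD: M=62.5800, payoff=0.0000, prob=0.005752
DUDDD: M=41.3028, payoff=0.0000, prob=0.005752
UUDDD: M=93.2442, payoff=0.0000, prob=0.013344
DDUDD: M=27.7200, payoff=0.0000, prob=0.005752
UDUDD: M=62.5800, payoff=0.0000, prob=0.013344
DUUDD: M=61.5412, payoff=0.0000, prob=0.013344
UUUDD: M=138.9339, payoff=38.5339, prob=0.030958
DDDUD: M=27.7200, payoff=0.0000, prob=0.005752
UDDUD: M=62.5800, payoff=0.0000, prob=0.013344
DUDUD: M=41.3028, payoff=0.0000, prob=0.013344
UUDUD: M=93.2442, payoff=0.0000, prob=0.030958
DDUUD: M=40.6172, payoff=0.0000, prob=0.013344
UDUUD: M=91.6963, payoff=0.0000, prob=0.030958
DUUUD: M=91.6963, payoff=0.0000, prob=0.030958
UUUUD: M=207.0114, payoff=106.6114, prob=0.071823
DDDDU: M=27.7200, payoff=0.0000, prob=0.005752
UDDDU: M=62.5800, payoff=0.0000, prob=0.013344
DUDDU: M=41.3028, payoff=0.0000, prob=0.013344
UUDDU: M=93.2442, payoff=0.0000, prob=0.030958
DDUDU: M=27.7200, payoff=0.0000, prob=0.013344
UDUDU: M=62.5800, payoff=0.0000, prob=0.030958
DUUDU: M=61.5412, payoff=0.0000, prob=0.030958
UUUDU: M=138.9339, payoff=38.5339, prob=0.071823
DDDUU: M=27.7200, payoff=0.0000, prob=0.013344
UDDUU: M=62.5800, payoff=0.0000, prob=0.030958
DUDUU: M=60.5196, payoff=0.0000, prob=0.030958
UUDUU: M=136.6276, payoff=36.2276, prob=0.071823
DDUUU: M=60.5196, payoff=0.0000, prob=0.030958
UDUUU: M=136.6276, payoff=36.2276, prob=0.071823
DUUUU: M=136.6276, payoff=36.2276, prob=0.071823
UUUUU: M=308.4471, payoff=208.0471, prob=0.166629
Price = Σ prob·payoff / R^5 = 54.090122 / 2.931625 = 18.4506

price = 18.4506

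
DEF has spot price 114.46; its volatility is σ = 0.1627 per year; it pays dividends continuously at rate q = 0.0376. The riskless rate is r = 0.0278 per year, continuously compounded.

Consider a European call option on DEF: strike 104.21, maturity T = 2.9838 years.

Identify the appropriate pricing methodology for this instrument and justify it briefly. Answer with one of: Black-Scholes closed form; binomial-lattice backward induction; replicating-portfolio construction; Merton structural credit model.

Key observation: a European claim on DEF (strike 104.21) — a lognormal (GBM) underlying with constant rate and volatility — has an exact closed-form value; no lattice or capital structure is involved.

framework: Black-Scholes closed form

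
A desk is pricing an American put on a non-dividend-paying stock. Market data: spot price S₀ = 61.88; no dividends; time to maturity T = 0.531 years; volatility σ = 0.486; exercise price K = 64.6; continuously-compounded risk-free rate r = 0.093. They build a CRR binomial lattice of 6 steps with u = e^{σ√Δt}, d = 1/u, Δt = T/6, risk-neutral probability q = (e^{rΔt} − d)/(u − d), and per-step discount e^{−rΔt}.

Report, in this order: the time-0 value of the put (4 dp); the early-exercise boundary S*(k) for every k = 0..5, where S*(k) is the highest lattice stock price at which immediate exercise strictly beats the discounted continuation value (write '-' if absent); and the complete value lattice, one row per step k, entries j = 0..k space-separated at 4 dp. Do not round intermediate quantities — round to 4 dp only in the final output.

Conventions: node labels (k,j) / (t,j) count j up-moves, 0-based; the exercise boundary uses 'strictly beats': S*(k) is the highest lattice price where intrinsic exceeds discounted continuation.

price = 8.9609
boundary = - - - 40.1032 46.3415 53.5501
tree:
8.9609
13.0537 4.8921
18.3080 7.8564 1.9184
24.4968 12.2354 3.4740 0.3471
29.8952 18.2585 6.2317 0.6894 0.0000
34.5670 24.4968 11.0499 1.3694 0.0000 0.0000
38.6098 29.8952 18.2585 2.7200 0.0000 0.0000 0.0000

params: Δt=0.08850 u=1.15555 d=0.86539 q=0.49240 e^(-rΔt)=0.99180
t_6 payoffs: 38.6098 29.8952 18.2585 2.7200 0.0000 0.0000 0.0000
t_5: node(5,0) S=30.0330 payoff=34.5670 vs cont=34.0375 → 34.5670 [stop]  node(5,1) S=40.1032 payoff=24.4968 vs cont=23.9672 → 24.4968 [stop]  node(5,2) S=53.5501 payoff=11.0499 vs cont=10.5204 → 11.0499 [stop]  node(5,3) S=71.5057 payoff=0.0000 vs cont=1.3694 → 1.3694 [wait]  node(5,4) S=95.4819 payoff=0.0000 vs cont=0.0000 → 0.0000 [wait]  node(5,5) S=127.4975 payoff=0.0000 vs cont=0.0000 → 0.0000 [wait]  ⇒ S*(5)=53.5501
t_4: node(4,0) S=34.7048 payoff=29.8952 vs cont=29.3657 → 29.8952 [stop]  node(4,1) S=46.3415 payoff=18.2585 vs cont=17.7290 → 18.2585 [stop]  node(4,2) S=61.8800 payoff=2.7200 vs cont=6.2317 → 6.2317 [wait]  node(4,3) S=82.6287 payoff=0.0000 vs cont=0.6894 → 0.6894 [wait]  node(4,4) S=110.3345 payoff=0.0000 vs cont=0.0000 → 0.0000 [wait]  ⇒ S*(4)=46.3415
t_3: node(3,0) S=40.1032 payoff=24.4968 vs cont=23.9672 → 24.4968 [stop]  node(3,1) S=53.5501 payoff=11.0499 vs cont=12.2354 → 12.2354 [wait]  node(3,2) S=71.5057 payoff=0.0000 vs cont=3.4740 → 3.4740 [wait]  node(3,3) S=95.4819 payoff=0.0000 vs cont=0.3471 → 0.3471 [wait]  ⇒ S*(3)=40.1032
t_2: node(2,0) S=46.3415 payoff=18.2585 vs cont=18.3080 → 18.3080 [wait]  node(2,1) S=61.8800 payoff=2.7200 vs cont=7.8564 → 7.8564 [wait]  node(2,2) S=82.6287 payoff=0.0000 vs cont=1.9184 → 1.9184 [wait]  ⇒ S*(2)=-
t_1: node(1,0) S=53.5501 payoff=11.0499 vs cont=13.0537 → 13.0537 [wait]  node(1,1) S=71.5057 payoff=0.0000 vs cont=4.8921 → 4.8921 [wait]  ⇒ S*(1)=-
t_0: node(0,0) S=61.8800 payoff=2.7200 vs cont=8.9609 → 8.9609 [wait]  ⇒ S*(0)=-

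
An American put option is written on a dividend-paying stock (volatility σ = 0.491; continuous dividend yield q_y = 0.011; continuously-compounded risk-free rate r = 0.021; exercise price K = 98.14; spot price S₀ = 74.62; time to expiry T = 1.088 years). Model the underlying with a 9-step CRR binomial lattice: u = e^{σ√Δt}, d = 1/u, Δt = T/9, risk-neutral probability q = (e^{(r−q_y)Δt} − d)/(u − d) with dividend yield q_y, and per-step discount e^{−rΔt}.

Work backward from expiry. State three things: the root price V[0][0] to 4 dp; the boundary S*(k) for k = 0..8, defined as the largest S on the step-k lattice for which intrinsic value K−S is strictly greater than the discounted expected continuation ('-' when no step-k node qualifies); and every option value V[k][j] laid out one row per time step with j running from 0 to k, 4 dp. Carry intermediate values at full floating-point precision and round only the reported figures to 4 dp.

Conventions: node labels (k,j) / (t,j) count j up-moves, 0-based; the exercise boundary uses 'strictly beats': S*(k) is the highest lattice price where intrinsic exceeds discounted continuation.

Δt=0.12089, u=1.18615, d=0.84306, q=0.46095, disc=e^(-rΔt)=0.99746
k=9 terminal: V=max(K-S,0) → 82.0859 75.5525 66.3603 53.4272 35.2308 9.6292 0.0000 0.0000 0.0000 0.0000
k=8: j=0 S=19.0426 intr=79.0974 cont=78.8739 V=79.0974[EX]; j=1 S=26.7922 intr=71.3478 cont=71.1346 V=71.3478[EX]; j=2 S=37.6956 intr=60.4444 cont=60.2456 V=60.4444[EX]; j=3 S=53.0363 intr=45.1037 cont=44.9254 V=45.1037[EX]; j=4 S=74.6200 intr=23.5200 cont=23.3703 V=23.5200[EX]; j=5 S=104.9875 intr=0.0000 cont=5.1775 V=5.1775[hold]; j=6 S=147.7133 intr=0.0000 cont=0.0000 V=0.0000[hold]; j=7 S=207.8269 intr=0.0000 cont=0.0000 V=0.0000[hold]; j=8 S=292.4045 intr=0.0000 cont=0.0000 V=0.0000[hold]  S*(8)=74.6200
k=7: j=0 S=22.5875 intr=75.5525 cont=75.3337 V=75.5525[EX]; j=1 S=31.7797 intr=66.3603 cont=66.1537 V=66.3603[EX]; j=2 S=44.7128 intr=53.4272 cont=53.2378 V=53.4272[EX]; j=3 S=62.9092 intr=35.2308 cont=35.0656 V=35.2308[EX]; j=4 S=88.5108 intr=9.6292 cont=15.0268 V=15.0268[hold]; j=5 S=124.5313 intr=0.0000 cont=2.7838 V=2.7838[hold]; j=6 S=175.2107 intr=0.0000 cont=0.0000 V=0.0000[hold]; j=7 S=246.5148 intr=0.0000 cont=0.0000 V=0.0000[hold]  S*(7)=62.9092
k=6: j=0 S=26.7922 intr=71.3478 cont=71.1346 V=71.3478[EX]; j=1 S=37.6956 intr=60.4444 cont=60.2456 V=60.4444[EX]; j=2 S=53.0363 intr=45.1037 cont=44.9254 V=45.1037[EX]; j=3 S=74.6200 intr=23.5200 cont=25.8521 V=25.8521[hold]; j=4 S=104.9875 intr=0.0000 cont=9.3596 V=9.3596[hold]; j=5 S=147.7133 intr=0.0000 cont=1.4968 V=1.4968[hold]; j=6 S=207.8269 intr=0.0000 cont=0.0000 V=0.0000[hold]  S*(6)=53.0363
k=5: j=0 S=31.7797 intr=66.3603 cont=66.1537 V=66.3603[EX]; j=1 S=44.7128 intr=53.4272 cont=53.2378 V=53.4272[EX]; j=2 S=62.9092 intr=35.2308 cont=36.1378 V=36.1378[hold]; j=3 S=88.5108 intr=9.6292 cont=18.2036 V=18.2036[hold]; j=4 S=124.5313 intr=0.0000 cont=5.7207 V=5.7207[hold]; j=5 S=175.2107 intr=0.0000 cont=0.8048 V=0.8048[hold]  S*(5)=44.7128
k=4: j=0 S=37.6956 intr=60.4444 cont=60.2456 V=60.4444[EX]; j=1 S=53.0363 intr=45.1037 cont=45.3424 V=45.3424[hold]; j=2 S=74.6200 intr=23.5200 cont=27.8004 V=27.8004[hold]; j=3 S=104.9875 intr=0.0000 cont=12.4180 V=12.4180[hold]; j=4 S=147.7133 intr=0.0000 cont=3.4460 V=3.4460[hold]  S*(4)=37.6956
k=3: j=0 S=44.7128 intr=53.4272 cont=53.3475 V=53.4272[EX]; j=1 S=62.9092 intr=35.2308 cont=37.1619 V=37.1619[hold]; j=2 S=88.5108 intr=9.6292 cont=20.6574 V=20.6574[hold]; j=3 S=124.5313 intr=0.0000 cont=8.2614 V=8.2614[hold]  S*(3)=44.7128
k=2: j=0 S=53.0363 intr=45.1037 cont=45.8133 V=45.8133[hold]; j=1 S=74.6200 intr=23.5200 cont=29.4792 V=29.4792[hold]; j=2 S=104.9875 intr=0.0000 cont=14.9056 V=14.9056[hold]  S*(2)=-
k=1: j=0 S=62.9092 intr=35.2308 cont=38.1870 V=38.1870[hold]; j=1 S=88.5108 intr=9.6292 cont=22.7038 V=22.7038[hold]  S*(1)=-
k=0: j=0 S=74.6200 intr=23.5200 cont=30.9713 V=30.9713[hold]  S*(0)=-

price = 30.9713
boundary = - - - 44.7128 37.6956 44.7128 53.0363 62.9092 74.6200
tree:
30.9713
38.1870 22.7038
45.8133 29.4792 14.9056
53.4272 37.1619 20.6574 8.2614
60.4444 45.3424 27.8004 12.4180 3.4460
66.3603 53.4272 36.1378 18.2036 5.7207 0.8048
71.3478 60.4444 45.1037 25.8521 9.3596 1.4968 0.0000
75.5525 66.3603 53.4272 35.2308 15.0268 2.7838 0.0000 0.0000
79.0974 71.3478 60.4444 45.1037 23.5200 5.1775 0.0000 0.0000 0.0000
82.0859 75.5525 66.3603 53.4272 35.2308 9.6292 0.0000 0.0000 0.0000 0.0000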